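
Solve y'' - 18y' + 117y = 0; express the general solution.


Characteristic equation: r² - 18r + 117 = 0.
Discriminant is negative; roots r = 9 ± 6i (complex conjugate pair).
General solution uses e^(α x)(C₁ cos(β x) + C₂ sin(β x)): y = e^(9x)(C₁cos(6x) + C₂sin(6x)).


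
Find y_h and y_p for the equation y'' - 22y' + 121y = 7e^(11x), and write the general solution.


Characteristic polynomial (r - 11)² = 0; repeated root r = 11.
y_h = (C₁ + C₂x)e^(11x). Forcing matches the repeated root (resonance), so try y_p = Ax² e^(11x).
Substitute and solve for A: 2A = 7, so A = 7/2.
General solution: y = (C₁ + C₂x + (7/2)x²)e^(11x).


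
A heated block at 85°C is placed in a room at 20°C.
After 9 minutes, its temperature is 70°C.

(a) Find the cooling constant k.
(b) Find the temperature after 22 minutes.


Newton's law: T(t) = T_a + (T₀ - T_a)e^(-kt).
(a) Use T(9) = 70: (70 - 20)/(85 - 20) = e^(-k·9), so k = -ln(0.769)/9 ≈ 0.0292.
(b) Apply k to t = 22: T(22) = 20 + (65)e^(-0.641) ≈ 54.2°C.


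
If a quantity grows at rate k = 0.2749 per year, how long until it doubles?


Exponential growth: P(t) = P₀ e^(0.2749t). Set P(t)/P₀ = 2: e^(0.2749t) = 2.
Solve: t = ln(2)/0.2749 ≈ 2.52 years.


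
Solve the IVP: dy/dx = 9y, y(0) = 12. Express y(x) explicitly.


General solution of y' = 9y is y = Ce^(9x).
Apply y(0) = 12: C = 12.
Particular solution: y = 12e^(9x).


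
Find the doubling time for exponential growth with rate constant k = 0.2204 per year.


Exponential growth: P(t) = P₀ e^(0.2204t). Set P(t)/P₀ = 2: e^(0.2204t) = 2.
Solve: t = ln(2)/0.2204 ≈ 3.14 years.


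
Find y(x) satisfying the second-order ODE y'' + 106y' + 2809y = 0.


Characteristic equation: r² + 106r + 2809 = 0, i.e. (r + 53)² = 0.
Repeated root r = -53; include an x factor for the second linearly independent solution.
General solution: y = (C₁ + C₂x)e^(-53x).


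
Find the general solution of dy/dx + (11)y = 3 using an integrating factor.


P(x) = 11, Q(x) = 3; integrating factor μ = e^(11x).
(μ y)' = 3e^(11x) ⇒ μ y = (3/11)e^(11x) + C.
Divide by μ: y = 3/11 + Ce^(-11x).


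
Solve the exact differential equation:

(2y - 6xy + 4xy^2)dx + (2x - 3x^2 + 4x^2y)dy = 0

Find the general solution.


Check exactness: ∂M/∂y = 2 - 6x + 8xy and ∂N/∂x = 2 - 6x + 8xy; equal, so the equation is exact.
Integrate M with respect to x (treating y as constant): ∫M dx = 2xy - 3x^2y + 2x^2y^2 + h(y).
Differentiate w.r.t. y and set equal to N: all terms match, so h'(y) = 0 and h is a constant absorbed into C.
General solution: 2xy - 3x^2y + 2x^2y^2 = C.


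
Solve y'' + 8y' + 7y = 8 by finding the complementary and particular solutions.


Characteristic roots of r² + 8r + 7 = 0 are -7, -1.
y_h = C₁e^(-7x) + C₂e^(-x).
Constant forcing; try y_p = A. Then 7A = 8 ⇒ A = 8/7.
General solution: y = C₁e^(-7x) + C₂e^(-x) + 8/7.


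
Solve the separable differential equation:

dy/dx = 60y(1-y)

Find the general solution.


Separate: dy/[y(1-y)] = 60 dx.
Partial fractions: 1/[y(1-y)] = 1/y + 1/(1-y).
Integrate: ln|y/(1-y)| = 60x + C₀.
Solve for y: y = 1/(1 + Ce^(-60x)).


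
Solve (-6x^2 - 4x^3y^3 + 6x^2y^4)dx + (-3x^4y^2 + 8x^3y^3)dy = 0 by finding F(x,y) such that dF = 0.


Check exactness: ∂M/∂y = -12x^3y^2 + 24x^2y^3 and ∂N/∂x = -12x^3y^2 + 24x^2y^3; equal, so the equation is exact.
Integrate M with respect to x (treating y as constant): ∫M dx = -2x^3 - x^4y^3 + 2x^3y^4 + h(y).
Differentiate w.r.t. y and set equal to N: all terms match, so h'(y) = 0 and h is a constant absorbed into C.
General solution: -2x^3 - x^4y^3 + 2x^3y^4 = C.


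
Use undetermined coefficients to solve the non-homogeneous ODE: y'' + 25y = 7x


Homogeneous: r² + 25 = 0 ⇒ r = ±5i, y_h = C₁cos(5x) + C₂sin(5x).
Polynomial forcing; try y_p = Ax + B. Then y_p'' + 25 y_p = 25(Ax + B) = 7x, so B = 0 and A = 7/25.
General solution: y = C₁cos(5x) + C₂sin(5x) + (7/25)x.


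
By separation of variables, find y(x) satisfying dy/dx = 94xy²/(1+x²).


Separate: dy/y² = 94x/(1+x²) dx.
Integrate LHS: ∫ dy/y² = -1/y.
Integrate RHS via u = 1+x²: 47ln(1+x²) + C.
Result: -1/y = 47ln(1+x²) + C.


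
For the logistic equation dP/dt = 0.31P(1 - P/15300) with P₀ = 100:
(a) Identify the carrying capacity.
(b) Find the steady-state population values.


Logistic ODE dP/dt = 0.31P(1 - P/15300) has equilibria where dP/dt = 0, i.e. P = 0 or P = 15300.
The coefficient (1 - P/K) = 0 when P = K, identifying K = 15300 as the carrying capacity.
(a) K = 15300; (b) equilibria P = 0 and P = 15300.


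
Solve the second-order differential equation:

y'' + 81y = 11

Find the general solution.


Homogeneous part: r² + 81 = 0 ⇒ r = ±9i, so y_h = C₁cos(9x) + C₂sin(9x).
Try constant y_p = A; plug in: 81A = 11 ⇒ A = 11/81.
General solution: y = C₁cos(9x) + C₂sin(9x) + 11/81.


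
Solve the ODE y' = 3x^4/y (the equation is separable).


Separate variables: y dy = 3x^4 dx.
Integrate both sides: y²/2 = (3/5)x^5 + C₀.
Multiply by 2: y² = (6/5)x^5 + C.


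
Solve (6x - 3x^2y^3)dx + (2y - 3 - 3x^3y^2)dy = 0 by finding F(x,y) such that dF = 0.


Check exactness: ∂M/∂y = -9x^2y^2 and ∂N/∂x = -9x^2y^2; equal, so the equation is exact.
Integrate M with respect to x (treating y as constant): ∫M dx = 3x^2 - x^3y^3 + h(y).
Differentiate w.r.t. y and set equal to N: the x-dependent terms already match, leaving h'(y) = 2y - 3. Integrate: h(y) = y^2 - 3y.
So F(x,y) = 3x^2 + y^2 - 3y - x^3y^3.
General solution: 3x^2 + y^2 - 3y - x^3y^3 = C.


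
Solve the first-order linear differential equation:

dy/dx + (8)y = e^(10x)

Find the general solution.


P(x) = 8 ⇒ μ = e^(8x).
(μ y)' = e^(18x) ⇒ μ y = e^(18x)/18 + C.
Divide by μ: y = (1/18)e^(10x) + Ce^(-8x).


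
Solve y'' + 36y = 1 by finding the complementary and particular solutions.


Homogeneous part: r² + 36 = 0 ⇒ r = ±6i, so y_h = C₁cos(6x) + C₂sin(6x).
Try constant y_p = A; plug in: 36A = 1 ⇒ A = 1/36.
General solution: y = C₁cos(6x) + C₂sin(6x) + 1/36.


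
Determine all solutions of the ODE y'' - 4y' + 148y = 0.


Characteristic equation: r² - 4r + 148 = 0.
Discriminant is negative; roots r = 2 ± 12i (complex conjugate pair).
General solution uses e^(α x)(C₁ cos(β x) + C₂ sin(β x)): y = e^(2x)(C₁cos(12x) + C₂sin(12x)).


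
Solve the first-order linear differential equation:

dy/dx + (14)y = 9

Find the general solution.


P(x) = 14, Q(x) = 9; integrating factor μ = e^(14x).
(μ y)' = 9e^(14x) ⇒ μ y = (9/14)e^(14x) + C.
Divide by μ: y = 9/14 + Ce^(-14x).


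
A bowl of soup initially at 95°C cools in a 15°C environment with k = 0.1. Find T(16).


Newton's law: dT/dt = -k(T - T_a) has solution T(t) = T_a + (T₀ - T_a)e^(-kt).
Plug in T_a = 15, T₀ = 95, k = 0.1, t = 16: T(16) = 15 + (80)e^(-1.60) ≈ 31.2°C.


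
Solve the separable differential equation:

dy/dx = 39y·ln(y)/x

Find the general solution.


Separate: dy/[y ln(y)] = 39 dx/x.
Substitute u = ln(y): du/u = 39 dx/x.
Integrate: ln|ln(y)| = 39ln|x| + C₀, hence ln(y) = C·x^39.


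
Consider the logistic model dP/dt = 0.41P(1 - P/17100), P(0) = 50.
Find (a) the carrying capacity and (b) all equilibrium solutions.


Logistic ODE dP/dt = 0.41P(1 - P/17100) has equilibria where dP/dt = 0, i.e. P = 0 or P = 17100.
The coefficient (1 - P/K) = 0 when P = K, identifying K = 17100 as the carrying capacity.
(a) K = 17100; (b) equilibria P = 0 and P = 17100.


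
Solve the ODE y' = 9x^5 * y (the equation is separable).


Separate variables: dy/y = 9x^5 dx.
Integrate: ln|y| = (3/2)x^6 + C₀.
Exponentiate: y = Ce^((3/2)x^6).


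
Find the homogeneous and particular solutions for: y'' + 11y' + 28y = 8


Characteristic roots of r² + 11r + 28 = 0 are -7, -4.
y_h = C₁e^(-7x) + C₂e^(-4x).
Constant forcing; try y_p = A. Then 28A = 8 ⇒ A = 2/7.
General solution: y = C₁e^(-7x) + C₂e^(-4x) + 2/7.


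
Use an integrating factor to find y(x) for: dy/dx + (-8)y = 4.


P(x) = -8 ⇒ μ = e^(-8x).
(μ y)' = 4e^(-8x) ⇒ μ y = -(1/2)e^(-8x) + C.
Divide by μ: y = -1/2 + Ce^(8x).


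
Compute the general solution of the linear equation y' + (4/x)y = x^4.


P(x) = 4/x ⇒ μ = x^4.
(x^4 y)' = x^4·x^4 = x^8.
Integrate: x^4 y = x^9/(9) + C.
Solve for y: y = (1/9)x^5 + C/x^4.


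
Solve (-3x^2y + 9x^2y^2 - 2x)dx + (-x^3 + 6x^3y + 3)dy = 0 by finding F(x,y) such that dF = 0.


Check exactness: ∂M/∂y = -3x^2 + 18x^2y and ∂N/∂x = -3x^2 + 18x^2y; equal, so the equation is exact.
Integrate M with respect to x (treating y as constant): ∫M dx = -x^3y + 3x^3y^2 - x^2 + h(y).
Differentiate w.r.t. y and set equal to N: the x-dependent terms already match, leaving h'(y) = 3. Integrate: h(y) = 3y.
So F(x,y) = -x^3y + 3x^3y^2 + 3y - x^2.
General solution: -x^3y + 3x^3y^2 + 3y - x^2 = C.


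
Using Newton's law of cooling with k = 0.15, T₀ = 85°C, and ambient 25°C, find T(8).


Newton's law: dT/dt = -k(T - T_a) has solution T(t) = T_a + (T₀ - T_a)e^(-kt).
Plug in T_a = 25, T₀ = 85, k = 0.15, t = 8: T(8) = 25 + (60)e^(-1.20) ≈ 43.1°C.


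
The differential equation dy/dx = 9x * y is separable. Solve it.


Separate variables: dy/y = 9x dx.
Integrate: ln|y| = (9/2)x^2 + C₀.
Exponentiate: y = Ce^((9/2)x^2).


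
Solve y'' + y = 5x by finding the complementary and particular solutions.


Homogeneous: r² + 1 = 0 ⇒ r = ±1i, y_h = C₁cos(x) + C₂sin(x).
Polynomial forcing; try y_p = Ax + B. Then y_p'' + 1 y_p = 1(Ax + B) = 5x, so B = 0 and A = 5.
General solution: y = C₁cos(x) + C₂sin(x) + 5x.


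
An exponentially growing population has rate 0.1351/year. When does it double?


Exponential growth: P(t) = P₀ e^(0.1351t). Set P(t)/P₀ = 2: e^(0.1351t) = 2.
Solve: t = ln(2)/0.1351 ≈ 5.13 years.


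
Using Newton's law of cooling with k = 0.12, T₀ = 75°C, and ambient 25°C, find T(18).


Newton's law: dT/dt = -k(T - T_a) has solution T(t) = T_a + (T₀ - T_a)e^(-kt).
Plug in T_a = 25, T₀ = 75, k = 0.12, t = 18: T(18) = 25 + (50)e^(-2.16) ≈ 30.8°C.


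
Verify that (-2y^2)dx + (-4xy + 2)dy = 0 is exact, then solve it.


Check exactness: ∂M/∂y = -4y and ∂N/∂x = -4y; equal, so the equation is exact.
Integrate M with respect to x (treating y as constant): ∫M dx = -2xy^2 + h(y).
Differentiate w.r.t. y and set equal to N: the x-dependent terms already match, leaving h'(y) = 2. Integrate: h(y) = 2y.
So F(x,y) = -2xy^2 + 2y.
General solution: -2xy^2 + 2y = C.


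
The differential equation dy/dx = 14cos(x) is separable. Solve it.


g(y) = 1, so integrate directly: y = ∫ 14cos(x) dx = 14sin(x) + C.


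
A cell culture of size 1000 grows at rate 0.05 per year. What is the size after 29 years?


The ODE dP/dt = 0.05P has solution P(t) = P(0)e^(0.05t).
Substitute P(0) = 1000 and t = 29: P(29) = 1000 e^(1.45) ≈ 4263.


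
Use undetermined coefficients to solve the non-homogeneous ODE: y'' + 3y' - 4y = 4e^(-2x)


Characteristic roots of r² + 3r - 4 = 0 are -4, 1.
y_h = C₁e^(-4x) + C₂e^(x).
Forcing exponent -2 is not a characteristic root; try y_p = Ae^(-2x).
Substitute: A·(4 + (3)·-2 + (-4)) = A·-6 = 4, so A = -2/3.
General solution: y = C₁e^(-4x) + C₂e^(x) - (2/3)e^(-2x).


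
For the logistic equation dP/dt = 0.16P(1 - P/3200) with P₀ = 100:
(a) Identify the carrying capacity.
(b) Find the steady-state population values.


Logistic ODE dP/dt = 0.16P(1 - P/3200) has equilibria where dP/dt = 0, i.e. P = 0 or P = 3200.
The coefficient (1 - P/K) = 0 when P = K, identifying K = 3200 as the carrying capacity.
(a) K = 3200; (b) equilibria P = 0 and P = 3200.


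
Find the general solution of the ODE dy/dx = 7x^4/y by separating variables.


Separate variables: y dy = 7x^4 dx.
Integrate both sides: y²/2 = (7/5)x^5 + C₀.
Multiply by 2: y² = (14/5)x^5 + C.


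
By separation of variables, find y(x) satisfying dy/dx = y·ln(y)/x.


Separate: dy/[y ln(y)] =  dx/x.
Substitute u = ln(y): du/u =  dx/x.
Integrate: ln|ln(y)| = ln|x| + C₀, hence ln(y) = C·x.


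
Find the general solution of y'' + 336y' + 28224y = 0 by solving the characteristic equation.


Characteristic equation: r² + 336r + 28224 = 0, i.e. (r + 168)² = 0.
Repeated root r = -168; include an x factor for the second linearly independent solution.
General solution: y = (C₁ + C₂x)e^(-168x).


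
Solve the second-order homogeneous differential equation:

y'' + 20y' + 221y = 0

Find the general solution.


Characteristic equation: r² + 20r + 221 = 0.
Discriminant is negative; roots r = -10 ± 11i (complex conjugate pair).
General solution uses e^(α x)(C₁ cos(β x) + C₂ sin(β x)): y = e^(-10x)(C₁cos(11x) + C₂sin(11x)).


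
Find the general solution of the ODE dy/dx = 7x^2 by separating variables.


Integrate both sides with respect to x: y = ∫ 7x^2 dx = (7/3)x^3 + C.


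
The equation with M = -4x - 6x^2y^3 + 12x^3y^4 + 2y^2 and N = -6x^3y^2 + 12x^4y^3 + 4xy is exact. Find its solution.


Check exactness: ∂M/∂y = -18x^2y^2 + 48x^3y^3 + 4y and ∂N/∂x = -18x^2y^2 + 48x^3y^3 + 4y; equal, so the equation is exact.
Integrate M with respect to x (treating y as constant): ∫M dx = -2x^2 - 2x^3y^3 + 3x^4y^4 + 2xy^2 + h(y).
Differentiate w.r.t. y and set equal to N: all terms match, so h'(y) = 0 and h is a constant absorbed into C.
General solution: -2x^2 - 2x^3y^3 + 3x^4y^4 + 2xy^2 = C.


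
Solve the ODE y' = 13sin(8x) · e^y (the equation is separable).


Separate: e^(-y) dy = 13sin(8x) dx.
Integrate: -e^(-y) = -(13/8)cos(8x) + C₀.
Rearrange: e^(-y) = (13/8)cos(8x) + C.


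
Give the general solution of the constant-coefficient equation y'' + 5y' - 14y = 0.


Characteristic equation: r² + 5r - 14 = 0.
Factor: (r - 2)(r + 7) = 0 ⇒ r = 2, -7 (distinct real).
General solution: y = C₁e^(2x) + C₂e^(-7x).


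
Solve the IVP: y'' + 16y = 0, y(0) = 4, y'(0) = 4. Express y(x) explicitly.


Characteristic roots of r² + 16 = 0 are ±4i, so y = C₁cos(4x) + C₂sin(4x).
Apply y(0) = 4: C₁ = 4. Differentiate and apply y'(0) = 4: 4·C₂ = 4, so C₂ = 1.
Particular solution: y = 4cos(4x) + sin(4x).


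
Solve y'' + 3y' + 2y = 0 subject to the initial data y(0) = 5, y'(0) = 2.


Characteristic roots of r² + 3r + 2 = 0 are -1, -2.
General solution y = c₁ e^(-x) + c₂ e^(-2x).
Apply y(0) = 5: c₁ + c₂ = 5. Apply y'(0) = 2: -1 c₁ - 2 c₂ = 2.
Solve: c₁ = 12, c₂ = -7.
Particular solution: y = 12e^(-x) - 7e^(-2x).


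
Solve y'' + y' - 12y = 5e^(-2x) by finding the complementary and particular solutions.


Characteristic roots of r² + r - 12 = 0 are -4, 3.
y_h = C₁e^(-4x) + C₂e^(3x).
Forcing exponent -2 is not a characteristic root; try y_p = Ae^(-2x).
Substitute: A·(4 + (1)·-2 + (-12)) = A·-10 = 5, so A = -1/2.
General solution: y = C₁e^(-4x) + C₂e^(3x) - (1/2)e^(-2x).


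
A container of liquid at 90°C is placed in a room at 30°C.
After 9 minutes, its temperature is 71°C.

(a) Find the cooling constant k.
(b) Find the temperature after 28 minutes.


Newton's law: T(t) = T_a + (T₀ - T_a)e^(-kt).
(a) Use T(9) = 71: (71 - 30)/(90 - 30) = e^(-k·9), so k = -ln(0.683)/9 ≈ 0.0423.
(b) Apply k to t = 28: T(28) = 30 + (60)e^(-1.185) ≈ 48.4°C.


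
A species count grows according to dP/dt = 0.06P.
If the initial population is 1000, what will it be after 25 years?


The ODE dP/dt = 0.06P has solution P(t) = P(0)e^(0.06t).
Substitute P(0) = 1000 and t = 25: P(25) = 1000 e^(1.50) ≈ 4482.


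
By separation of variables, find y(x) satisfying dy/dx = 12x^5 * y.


Separate variables: dy/y = 12x^5 dx.
Integrate: ln|y| = 2x^6 + C₀.
Exponentiate: y = Ce^(2x^6).


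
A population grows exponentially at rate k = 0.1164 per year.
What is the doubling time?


Exponential growth: P(t) = P₀ e^(0.1164t). Set P(t)/P₀ = 2: e^(0.1164t) = 2.
Solve: t = ln(2)/0.1164 ≈ 5.95 years.


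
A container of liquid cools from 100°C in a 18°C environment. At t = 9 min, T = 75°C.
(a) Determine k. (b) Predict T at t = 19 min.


Newton's law: T(t) = T_a + (T₀ - T_a)e^(-kt).
(a) Use T(9) = 75: (75 - 18)/(100 - 18) = e^(-k·9), so k = -ln(0.695)/9 ≈ 0.0404.
(b) Apply k to t = 19: T(19) = 18 + (82)e^(-0.768) ≈ 56.1°C.


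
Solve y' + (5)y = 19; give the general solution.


P(x) = 5, Q(x) = 19; integrating factor μ = e^(5x).
(μ y)' = 19e^(5x) ⇒ μ y = (19/5)e^(5x) + C.
Divide by μ: y = 19/5 + Ce^(-5x).


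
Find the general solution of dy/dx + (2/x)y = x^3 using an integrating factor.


P(x) = 2/x ⇒ μ = x^2.
(x^2 y)' = x^2·x^3 = x^5.
Integrate: x^2 y = x^6/(6) + C.
Solve for y: y = (1/6)x^4 + C/x^2.


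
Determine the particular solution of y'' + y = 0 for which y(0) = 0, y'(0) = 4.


Characteristic roots of r² + 1 = 0 are ±1i, so y = C₁cos(x) + C₂sin(x).
Apply y(0) = 0: C₁ = 0. Differentiate and apply y'(0) = 4: 1·C₂ = 4, so C₂ = 4.
Particular solution: y = 4sin(x).


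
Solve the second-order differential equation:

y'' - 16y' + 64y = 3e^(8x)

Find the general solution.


Characteristic polynomial (r - 8)² = 0; repeated root r = 8.
y_h = (C₁ + C₂x)e^(8x). Forcing matches the repeated root (resonance), so try y_p = Ax² e^(8x).
Substitute and solve for A: 2A = 3, so A = 3/2.
General solution: y = (C₁ + C₂x + (3/2)x²)e^(8x).


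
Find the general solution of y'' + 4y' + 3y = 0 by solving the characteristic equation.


Characteristic equation: r² + 4r + 3 = 0.
Factor: (r + 3)(r + 1) = 0 ⇒ r = -3, -1 (distinct real).
General solution: y = C₁e^(-3x) + C₂e^(-x).


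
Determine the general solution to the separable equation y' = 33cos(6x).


g(y) = 1, so integrate directly: y = ∫ 33cos(6x) dx = (11/2)sin(6x) + C.


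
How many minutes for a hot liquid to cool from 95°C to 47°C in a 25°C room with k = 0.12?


From T(t) = T_a + (T₀ - T_a)e^(-kt), set T(t) = 47:
(47 - 25) / (95 - 25) = e^(-0.12t), so t = -ln(0.314)/0.12 ≈ 9.6 minutes.


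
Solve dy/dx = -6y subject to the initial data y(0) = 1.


General solution of y' = -6y is y = Ce^(-6x).
Apply y(0) = 1: C = 1.
Particular solution: y = e^(-6x).


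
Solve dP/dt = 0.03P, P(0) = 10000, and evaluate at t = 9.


The ODE dP/dt = 0.03P has solution P(t) = P(0)e^(0.03t).
Substitute P(0) = 10000 and t = 9: P(9) = 10000 e^(0.27) ≈ 13100.


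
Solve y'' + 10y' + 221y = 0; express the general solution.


Characteristic equation: r² + 10r + 221 = 0.
Discriminant is negative; roots r = -5 ± 14i (complex conjugate pair).
General solution uses e^(α x)(C₁ cos(β x) + C₂ sin(β x)): y = e^(-5x)(C₁cos(14x) + C₂sin(14x)).


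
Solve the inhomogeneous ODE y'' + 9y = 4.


Homogeneous part: r² + 9 = 0 ⇒ r = ±3i, so y_h = C₁cos(3x) + C₂sin(3x).
Try constant y_p = A; plug in: 9A = 4 ⇒ A = 4/9.
General solution: y = C₁cos(3x) + C₂sin(3x) + 4/9.


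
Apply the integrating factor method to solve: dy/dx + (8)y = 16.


P(x) = 8, Q(x) = 16; integrating factor μ = e^(8x).
(μ y)' = 16e^(8x) ⇒ μ y = 2e^(8x) + C.
Divide by μ: y = 2 + Ce^(-8x).


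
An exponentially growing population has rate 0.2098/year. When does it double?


Exponential growth: P(t) = P₀ e^(0.2098t). Set P(t)/P₀ = 2: e^(0.2098t) = 2.
Solve: t = ln(2)/0.2098 ≈ 3.30 years.


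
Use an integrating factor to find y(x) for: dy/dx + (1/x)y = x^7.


P(x) = 1/x ⇒ μ = x^1.
(x^1 y)' = x^8 ⇒ x^1 y = x^9/(9) + C.
Solve for y: y = (1/9)x^8 + C/x^1.


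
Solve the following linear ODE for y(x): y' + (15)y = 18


P(x) = 15, Q(x) = 18; integrating factor μ = e^(15x).
(μ y)' = 18e^(15x) ⇒ μ y = (6/5)e^(15x) + C.
Divide by μ: y = 6/5 + Ce^(-15x).


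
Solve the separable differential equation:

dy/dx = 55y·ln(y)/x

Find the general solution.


Separate: dy/[y ln(y)] = 55 dx/x.
Substitute u = ln(y): du/u = 55 dx/x.
Integrate: ln|ln(y)| = 55ln|x| + C₀, hence ln(y) = C·x^55.


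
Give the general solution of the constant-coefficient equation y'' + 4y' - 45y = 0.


Characteristic equation: r² + 4r - 45 = 0.
Factor: (r - 5)(r + 9) = 0 ⇒ r = 5, -9 (distinct real).
General solution: y = C₁e^(5x) + C₂e^(-9x).


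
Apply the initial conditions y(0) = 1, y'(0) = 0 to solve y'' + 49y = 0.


Characteristic roots of r² + 49 = 0 are ±7i, so y = C₁cos(7x) + C₂sin(7x).
Apply y(0) = 1: C₁ = 1. Differentiate and apply y'(0) = 0: 7·C₂ = 0, so C₂ = 0.
Particular solution: y = cos(7x).


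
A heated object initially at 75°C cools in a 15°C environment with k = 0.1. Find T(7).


Newton's law: dT/dt = -k(T - T_a) has solution T(t) = T_a + (T₀ - T_a)e^(-kt).
Plug in T_a = 15, T₀ = 75, k = 0.1, t = 7: T(7) = 15 + (60)e^(-0.70) ≈ 44.8°C.


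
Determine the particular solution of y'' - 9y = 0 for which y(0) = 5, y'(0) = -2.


Characteristic roots of r² - 9 = 0 are -3, 3.
General solution y = c₁ e^(-3x) + c₂ e^(3x).
Apply y(0) = 5: c₁ + c₂ = 5. Apply y'(0) = -2: -3 c₁ + 3 c₂ = -2.
Solve: c₁ = 17/6, c₂ = 13/6.
Particular solution: y = (17/6)e^(-3x) + (13/6)e^(3x).


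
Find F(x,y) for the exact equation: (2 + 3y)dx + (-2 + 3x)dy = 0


Check exactness: ∂M/∂y = 3 and ∂N/∂x = 3; equal, so the equation is exact.
Integrate M with respect to x (treating y as constant): ∫M dx = 2x + 3xy + h(y).
Differentiate w.r.t. y and set equal to N: the x-dependent terms already match, leaving h'(y) = -2. Integrate: h(y) = -2y.
So F(x,y) = 2x - 2y + 3xy.
General solution: 2x - 2y + 3xy = C.


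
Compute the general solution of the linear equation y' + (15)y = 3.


P(x) = 15, Q(x) = 3; integrating factor μ = e^(15x).
(μ y)' = 3e^(15x) ⇒ μ y = (1/5)e^(15x) + C.
Divide by μ: y = 1/5 + Ce^(-15x).


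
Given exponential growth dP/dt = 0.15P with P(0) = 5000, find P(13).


The ODE dP/dt = 0.15P has solution P(t) = P(0)e^(0.15t).
Substitute P(0) = 5000 and t = 13: P(13) = 5000 e^(1.95) ≈ 35143.


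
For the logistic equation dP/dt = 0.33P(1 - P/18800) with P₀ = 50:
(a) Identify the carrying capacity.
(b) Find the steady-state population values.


Logistic ODE dP/dt = 0.33P(1 - P/18800) has equilibria where dP/dt = 0, i.e. P = 0 or P = 18800.
The coefficient (1 - P/K) = 0 when P = K, identifying K = 18800 as the carrying capacity.
(a) K = 18800; (b) equilibria P = 0 and P = 18800.


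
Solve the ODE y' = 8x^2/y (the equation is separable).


Separate variables: y dy = 8x^2 dx.
Integrate both sides: y²/2 = (8/3)x^3 + C₀.
Multiply by 2: y² = (16/3)x^3 + C.


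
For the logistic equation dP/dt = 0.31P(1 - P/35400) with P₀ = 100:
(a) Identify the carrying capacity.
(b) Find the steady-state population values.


Logistic ODE dP/dt = 0.31P(1 - P/35400) has equilibria where dP/dt = 0, i.e. P = 0 or P = 35400.
The coefficient (1 - P/K) = 0 when P = K, identifying K = 35400 as the carrying capacity.
(a) K = 35400; (b) equilibria P = 0 and P = 35400.


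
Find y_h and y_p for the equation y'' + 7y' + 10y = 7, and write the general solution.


Characteristic roots of r² + 7r + 10 = 0 are -2, -5.
y_h = C₁e^(-2x) + C₂e^(-5x).
Constant forcing; try y_p = A. Then 10A = 7 ⇒ A = 7/10.
General solution: y = C₁e^(-2x) + C₂e^(-5x) + 7/10.


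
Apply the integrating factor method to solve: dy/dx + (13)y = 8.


P(x) = 13, Q(x) = 8; integrating factor μ = e^(13x).
(μ y)' = 8e^(13x) ⇒ μ y = (8/13)e^(13x) + C.
Divide by μ: y = 8/13 + Ce^(-13x).


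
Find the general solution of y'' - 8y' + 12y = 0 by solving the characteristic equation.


Characteristic equation: r² - 8r + 12 = 0.
Factor: (r - 2)(r - 6) = 0 ⇒ r = 2, 6 (distinct real).
General solution: y = C₁e^(2x) + C₂e^(6x).


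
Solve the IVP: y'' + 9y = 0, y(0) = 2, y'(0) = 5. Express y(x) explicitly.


Characteristic roots of r² + 9 = 0 are ±3i, so y = C₁cos(3x) + C₂sin(3x).
Apply y(0) = 2: C₁ = 2. Differentiate and apply y'(0) = 5: 3·C₂ = 5, so C₂ = 5/3.
Particular solution: y = 2cos(3x) + (5/3)sin(3x).


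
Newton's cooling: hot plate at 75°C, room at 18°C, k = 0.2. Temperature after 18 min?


Newton's law: dT/dt = -k(T - T_a) has solution T(t) = T_a + (T₀ - T_a)e^(-kt).
Plug in T_a = 18, T₀ = 75, k = 0.2, t = 18: T(18) = 18 + (57)e^(-3.60) ≈ 19.6°C.


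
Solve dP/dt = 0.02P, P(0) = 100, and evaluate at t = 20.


The ODE dP/dt = 0.02P has solution P(t) = P(0)e^(0.02t).
Substitute P(0) = 100 and t = 20: P(20) = 100 e^(0.40) ≈ 149.


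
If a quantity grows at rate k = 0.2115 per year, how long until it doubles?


Exponential growth: P(t) = P₀ e^(0.2115t). Set P(t)/P₀ = 2: e^(0.2115t) = 2.
Solve: t = ln(2)/0.2115 ≈ 3.28 years.


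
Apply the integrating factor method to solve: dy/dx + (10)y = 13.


P(x) = 10, Q(x) = 13; integrating factor μ = e^(10x).
(μ y)' = 13e^(10x) ⇒ μ y = (13/10)e^(10x) + C.
Divide by μ: y = 13/10 + Ce^(-10x).


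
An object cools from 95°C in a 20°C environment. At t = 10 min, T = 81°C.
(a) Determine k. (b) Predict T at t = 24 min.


Newton's law: T(t) = T_a + (T₀ - T_a)e^(-kt).
(a) Use T(10) = 81: (81 - 20)/(95 - 20) = e^(-k·10), so k = -ln(0.813)/10 ≈ 0.0207.
(b) Apply k to t = 24: T(24) = 20 + (75)e^(-0.496) ≈ 65.7°C.


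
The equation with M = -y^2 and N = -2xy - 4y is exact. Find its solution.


Check exactness: ∂M/∂y = -2y and ∂N/∂x = -2y; equal, so the equation is exact.
Integrate M with respect to x (treating y as constant): ∫M dx = -xy^2 + h(y).
Differentiate w.r.t. y and set equal to N: the x-dependent terms already match, leaving h'(y) = -4y. Integrate: h(y) = -2y^2.
So F(x,y) = -xy^2 - 2y^2.
General solution: -xy^2 - 2y^2 = C.


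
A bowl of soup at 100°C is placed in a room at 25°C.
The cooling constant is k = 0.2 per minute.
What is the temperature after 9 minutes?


Newton's law: dT/dt = -k(T - T_a) has solution T(t) = T_a + (T₀ - T_a)e^(-kt).
Plug in T_a = 25, T₀ = 100, k = 0.2, t = 9: T(9) = 25 + (75)e^(-1.80) ≈ 37.4°C.


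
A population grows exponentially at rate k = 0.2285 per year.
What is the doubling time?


Exponential growth: P(t) = P₀ e^(0.2285t). Set P(t)/P₀ = 2: e^(0.2285t) = 2.
Solve: t = ln(2)/0.2285 ≈ 3.03 years.


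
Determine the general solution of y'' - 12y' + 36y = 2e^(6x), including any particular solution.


Characteristic polynomial (r - 6)² = 0; repeated root r = 6.
y_h = (C₁ + C₂x)e^(6x). Forcing matches the repeated root (resonance), so try y_p = Ax² e^(6x).
Substitute and solve for A: 2A = 2, so A = 1.
General solution: y = (C₁ + C₂x + x²)e^(6x).


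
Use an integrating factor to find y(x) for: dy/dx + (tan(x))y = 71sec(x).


P(x) = tan(x) ⇒ μ = e^(∫tan(x)dx) = sec(x).
(sec(x) y)' = 71sec²(x) ⇒ sec(x) y = 71tan(x) + C.
Multiply by cos(x): y = 71sin(x) + C·cos(x).


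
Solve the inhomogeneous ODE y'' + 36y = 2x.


Homogeneous: r² + 36 = 0 ⇒ r = ±6i, y_h = C₁cos(6x) + C₂sin(6x).
Polynomial forcing; try y_p = Ax + B. Then y_p'' + 36 y_p = 36(Ax + B) = 2x, so B = 0 and A = 1/18.
General solution: y = C₁cos(6x) + C₂sin(6x) + (1/18)x.


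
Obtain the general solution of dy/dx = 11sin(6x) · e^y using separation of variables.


Separate: e^(-y) dy = 11sin(6x) dx.
Integrate: -e^(-y) = -(11/6)cos(6x) + C₀.
Rearrange: e^(-y) = (11/6)cos(6x) + C.


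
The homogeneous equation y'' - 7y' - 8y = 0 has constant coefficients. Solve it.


Characteristic equation: r² - 7r - 8 = 0.
Factor: (r + 1)(r - 8) = 0 ⇒ r = -1, 8 (distinct real).
General solution: y = C₁e^(-x) + C₂e^(8x).


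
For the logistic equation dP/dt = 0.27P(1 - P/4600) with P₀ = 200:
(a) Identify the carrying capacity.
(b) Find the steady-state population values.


Logistic ODE dP/dt = 0.27P(1 - P/4600) has equilibria where dP/dt = 0, i.e. P = 0 or P = 4600.
The coefficient (1 - P/K) = 0 when P = K, identifying K = 4600 as the carrying capacity.
(a) K = 4600; (b) equilibria P = 0 and P = 4600.


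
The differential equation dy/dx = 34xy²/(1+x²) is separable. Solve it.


Separate: dy/y² = 34x/(1+x²) dx.
Integrate LHS: ∫ dy/y² = -1/y.
Integrate RHS via u = 1+x²: 17ln(1+x²) + C.
Result: -1/y = 17ln(1+x²) + C.


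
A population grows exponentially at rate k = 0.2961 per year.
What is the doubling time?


Exponential growth: P(t) = P₀ e^(0.2961t). Set P(t)/P₀ = 2: e^(0.2961t) = 2.
Solve: t = ln(2)/0.2961 ≈ 2.34 years.


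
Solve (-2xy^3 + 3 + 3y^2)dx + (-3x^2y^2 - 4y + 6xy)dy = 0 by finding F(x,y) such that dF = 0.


Check exactness: ∂M/∂y = -6xy^2 + 6y and ∂N/∂x = -6xy^2 + 6y; equal, so the equation is exact.
Integrate M with respect to x (treating y as constant): ∫M dx = -x^2y^3 + 3x + 3xy^2 + h(y).
Differentiate w.r.t. y and set equal to N: the x-dependent terms already match, leaving h'(y) = -4y. Integrate: h(y) = -2y^2.
So F(x,y) = -x^2y^3 - 2y^2 + 3x + 3xy^2.
General solution: -x^2y^3 - 2y^2 + 3x + 3xy^2 = C.


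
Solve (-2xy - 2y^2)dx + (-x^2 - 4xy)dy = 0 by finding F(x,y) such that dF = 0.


Check exactness: ∂M/∂y = -2x - 4y and ∂N/∂x = -2x - 4y; equal, so the equation is exact.
Integrate M with respect to x (treating y as constant): ∫M dx = -x^2y - 2xy^2 + h(y).
Differentiate w.r.t. y and set equal to N: all terms match, so h'(y) = 0 and h is a constant absorbed into C.
General solution: -x^2y - 2xy^2 = C.


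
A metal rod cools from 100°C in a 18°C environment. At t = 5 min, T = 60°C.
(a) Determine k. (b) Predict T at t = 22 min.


Newton's law: T(t) = T_a + (T₀ - T_a)e^(-kt).
(a) Use T(5) = 60: (60 - 18)/(100 - 18) = e^(-k·5), so k = -ln(0.512)/5 ≈ 0.1338.
(b) Apply k to t = 22: T(22) = 18 + (82)e^(-2.944) ≈ 22.3°C.


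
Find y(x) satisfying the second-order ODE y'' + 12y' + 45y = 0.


Characteristic equation: r² + 12r + 45 = 0.
Discriminant is negative; roots r = -6 ± 3i (complex conjugate pair).
General solution uses e^(α x)(C₁ cos(β x) + C₂ sin(β x)): y = e^(-6x)(C₁cos(3x) + C₂sin(3x)).


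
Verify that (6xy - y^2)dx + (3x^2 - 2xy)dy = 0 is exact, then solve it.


Check exactness: ∂M/∂y = 6x - 2y and ∂N/∂x = 6x - 2y; equal, so the equation is exact.
Integrate M with respect to x (treating y as constant): ∫M dx = 3x^2y - xy^2 + h(y).
Differentiate w.r.t. y and set equal to N: all terms match, so h'(y) = 0 and h is a constant absorbed into C.
General solution: 3x^2y - xy^2 = C.


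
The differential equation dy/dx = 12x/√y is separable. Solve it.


Separate: √y dy = 12x dx.
Integrate: (2/3)y^(3/2) = 6x² + C.


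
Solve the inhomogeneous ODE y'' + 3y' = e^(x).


Characteristic roots of r² + 3r = 0 are 0, -3.
y_h = C₁ + C₂e^(-3x).
Forcing exponent 1 is not a characteristic root; try y_p = Ae^(x).
Substitute: A·(1 + (3)·1 + (0)) = A·4 = 1, so A = 1/4.
General solution: y = C₁ + C₂e^(-3x) + (1/4)e^(x).


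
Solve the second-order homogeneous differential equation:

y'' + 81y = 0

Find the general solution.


Characteristic equation: r² + 81 = 0.
Discriminant is negative; roots r = 0 ± 9i (complex conjugate pair).
General solution uses e^(α x)(C₁ cos(β x) + C₂ sin(β x)): y = C₁cos(9x) + C₂sin(9x).


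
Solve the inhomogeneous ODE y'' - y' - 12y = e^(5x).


Characteristic roots of r² - r - 12 = 0 are 4, -3.
y_h = C₁e^(4x) + C₂e^(-3x).
Forcing exponent 5 is not a characteristic root; try y_p = Ae^(5x).
Substitute: A·(25 + (-1)·5 + (-12)) = A·8 = 1, so A = 1/8.
General solution: y = C₁e^(4x) + C₂e^(-3x) + (1/8)e^(5x).


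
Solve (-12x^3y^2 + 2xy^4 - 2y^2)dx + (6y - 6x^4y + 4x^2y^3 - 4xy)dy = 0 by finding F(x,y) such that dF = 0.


Check exactness: ∂M/∂y = -24x^3y + 8xy^3 - 4y and ∂N/∂x = -24x^3y + 8xy^3 - 4y; equal, so the equation is exact.
Integrate M with respect to x (treating y as constant): ∫M dx = -3x^4y^2 + x^2y^4 - 2xy^2 + h(y).
Differentiate w.r.t. y and set equal to N: the x-dependent terms already match, leaving h'(y) = 6y. Integrate: h(y) = 3y^2.
So F(x,y) = 3y^2 - 3x^4y^2 + x^2y^4 - 2xy^2.
General solution: 3y^2 - 3x^4y^2 + x^2y^4 - 2xy^2 = C.


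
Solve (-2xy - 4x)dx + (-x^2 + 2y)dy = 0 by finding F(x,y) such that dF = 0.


Check exactness: ∂M/∂y = -2x and ∂N/∂x = -2x; equal, so the equation is exact.
Integrate M with respect to x (treating y as constant): ∫M dx = -x^2y - 2x^2 + h(y).
Differentiate w.r.t. y and set equal to N: the x-dependent terms already match, leaving h'(y) = 2y. Integrate: h(y) = y^2.
So F(x,y) = -x^2y - 2x^2 + y^2.
General solution: -x^2y - 2x^2 + y^2 = C.


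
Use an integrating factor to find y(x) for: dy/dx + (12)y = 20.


P(x) = 12, Q(x) = 20; integrating factor μ = e^(12x).
(μ y)' = 20e^(12x) ⇒ μ y = (5/3)e^(12x) + C.
Divide by μ: y = 5/3 + Ce^(-12x).


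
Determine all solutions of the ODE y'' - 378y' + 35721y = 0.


Characteristic equation: r² - 378r + 35721 = 0, i.e. (r - 189)² = 0.
Repeated root r = 189; include an x factor for the second linearly independent solution.
General solution: y = (C₁ + C₂x)e^(189x).


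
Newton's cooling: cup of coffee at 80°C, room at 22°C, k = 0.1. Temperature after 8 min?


Newton's law: dT/dt = -k(T - T_a) has solution T(t) = T_a + (T₀ - T_a)e^(-kt).
Plug in T_a = 22, T₀ = 80, k = 0.1, t = 8: T(8) = 22 + (58)e^(-0.80) ≈ 48.1°C.


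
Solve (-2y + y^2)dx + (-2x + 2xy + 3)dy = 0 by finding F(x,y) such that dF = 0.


Check exactness: ∂M/∂y = -2 + 2y and ∂N/∂x = -2 + 2y; equal, so the equation is exact.
Integrate M with respect to x (treating y as constant): ∫M dx = -2xy + xy^2 + h(y).
Differentiate w.r.t. y and set equal to N: the x-dependent terms already match, leaving h'(y) = 3. Integrate: h(y) = 3y.
So F(x,y) = -2xy + xy^2 + 3y.
General solution: -2xy + xy^2 + 3y = C.


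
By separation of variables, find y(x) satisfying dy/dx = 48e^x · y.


Separate variables: dy/y = 48e^x dx.
Integrate: ln|y| = 48e^x + C₀.
Exponentiate: y = Ce^(48e^x).


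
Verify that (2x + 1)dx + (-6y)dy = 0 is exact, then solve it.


Check exactness: ∂M/∂y = 0 and ∂N/∂x = 0; equal, so the equation is exact.
Integrate M with respect to x (treating y as constant): ∫M dx = x^2 + x + h(y).
Differentiate w.r.t. y and set equal to N: the x-dependent terms already match, leaving h'(y) = -6y. Integrate: h(y) = -3y^2.
So F(x,y) = -3y^2 + x^2 + x.
General solution: -3y^2 + x^2 + x = C.


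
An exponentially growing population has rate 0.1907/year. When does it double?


Exponential growth: P(t) = P₀ e^(0.1907t). Set P(t)/P₀ = 2: e^(0.1907t) = 2.
Solve: t = ln(2)/0.1907 ≈ 3.63 years.


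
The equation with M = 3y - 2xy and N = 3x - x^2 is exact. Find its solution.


Check exactness: ∂M/∂y = 3 - 2x and ∂N/∂x = 3 - 2x; equal, so the equation is exact.
Integrate M with respect to x (treating y as constant): ∫M dx = 3xy - x^2y + h(y).
Differentiate w.r.t. y and set equal to N: all terms match, so h'(y) = 0 and h is a constant absorbed into C.
General solution: 3xy - x^2y = C.


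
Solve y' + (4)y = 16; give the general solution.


P(x) = 4, Q(x) = 16; integrating factor μ = e^(4x).
(μ y)' = 16e^(4x) ⇒ μ y = 4e^(4x) + C.
Divide by μ: y = 4 + Ce^(-4x).


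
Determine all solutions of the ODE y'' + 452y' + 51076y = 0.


Characteristic equation: r² + 452r + 51076 = 0, i.e. (r + 226)² = 0.
Repeated root r = -226; include an x factor for the second linearly independent solution.
General solution: y = (C₁ + C₂x)e^(-226x).


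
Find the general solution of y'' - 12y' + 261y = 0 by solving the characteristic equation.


Characteristic equation: r² - 12r + 261 = 0.
Discriminant is negative; roots r = 6 ± 15i (complex conjugate pair).
General solution uses e^(α x)(C₁ cos(β x) + C₂ sin(β x)): y = e^(6x)(C₁cos(15x) + C₂sin(15x)).


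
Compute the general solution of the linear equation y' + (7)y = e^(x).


P(x) = 7 ⇒ μ = e^(7x).
(μ y)' = e^(8x) ⇒ μ y = e^(8x)/8 + C.
Divide by μ: y = (1/8)e^(x) + Ce^(-7x).


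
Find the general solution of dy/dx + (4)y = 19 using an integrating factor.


P(x) = 4, Q(x) = 19; integrating factor μ = e^(4x).
(μ y)' = 19e^(4x) ⇒ μ y = (19/4)e^(4x) + C.
Divide by μ: y = 19/4 + Ce^(-4x).


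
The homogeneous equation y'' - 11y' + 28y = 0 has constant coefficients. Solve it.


Characteristic equation: r² - 11r + 28 = 0.
Factor: (r - 7)(r - 4) = 0 ⇒ r = 7, 4 (distinct real).
General solution: y = C₁e^(7x) + C₂e^(4x).


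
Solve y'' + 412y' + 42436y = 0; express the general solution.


Characteristic equation: r² + 412r + 42436 = 0, i.e. (r + 206)² = 0.
Repeated root r = -206; include an x factor for the second linearly independent solution.
General solution: y = (C₁ + C₂x)e^(-206x).


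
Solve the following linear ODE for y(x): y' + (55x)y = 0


P(x) = 55x ⇒ μ = e^((55/2)x²).
Q(x) = 0 so μ y is constant: y = Ce^(-(55/2)x²).


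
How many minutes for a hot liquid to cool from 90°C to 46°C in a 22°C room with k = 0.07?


From T(t) = T_a + (T₀ - T_a)e^(-kt), set T(t) = 46:
(46 - 22) / (90 - 22) = e^(-0.07t), so t = -ln(0.353)/0.07 ≈ 14.9 minutes.


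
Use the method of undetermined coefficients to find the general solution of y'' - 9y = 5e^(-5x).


Characteristic roots of r² - 9 = 0 are 3, -3.
y_h = C₁e^(3x) + C₂e^(-3x).
Forcing exponent -5 is not a characteristic root; try y_p = Ae^(-5x).
Substitute: A·(25 + (0)·-5 + (-9)) = A·16 = 5, so A = 5/16.
General solution: y = C₁e^(3x) + C₂e^(-3x) + (5/16)e^(-5x).


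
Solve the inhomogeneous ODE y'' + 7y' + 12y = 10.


Characteristic roots of r² + 7r + 12 = 0 are -4, -3.
y_h = C₁e^(-4x) + C₂e^(-3x).
Constant forcing; try y_p = A. Then 12A = 10 ⇒ A = 5/6.
General solution: y = C₁e^(-4x) + C₂e^(-3x) + 5/6.


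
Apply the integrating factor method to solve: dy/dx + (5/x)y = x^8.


P(x) = 5/x ⇒ μ = x^5.
(x^5 y)' = x^13 ⇒ x^5 y = x^14/(14) + C.
Solve for y: y = (1/14)x^9 + C/x^5.


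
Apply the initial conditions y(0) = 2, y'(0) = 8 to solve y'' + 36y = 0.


Characteristic roots of r² + 36 = 0 are ±6i, so y = C₁cos(6x) + C₂sin(6x).
Apply y(0) = 2: C₁ = 2. Differentiate and apply y'(0) = 8: 6·C₂ = 8, so C₂ = 4/3.
Particular solution: y = 2cos(6x) + (4/3)sin(6x).


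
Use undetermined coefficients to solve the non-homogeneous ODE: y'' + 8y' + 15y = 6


Characteristic roots of r² + 8r + 15 = 0 are -5, -3.
y_h = C₁e^(-5x) + C₂e^(-3x).
Constant forcing; try y_p = A. Then 15A = 6 ⇒ A = 2/5.
General solution: y = C₁e^(-5x) + C₂e^(-3x) + 2/5.


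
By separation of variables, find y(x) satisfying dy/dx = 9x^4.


Integrate both sides with respect to x: y = ∫ 9x^4 dx = (9/5)x^5 + C.


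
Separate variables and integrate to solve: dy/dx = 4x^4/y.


Separate variables: y dy = 4x^4 dx.
Integrate both sides: y²/2 = (4/5)x^5 + C₀.
Multiply by 2: y² = (8/5)x^5 + C.


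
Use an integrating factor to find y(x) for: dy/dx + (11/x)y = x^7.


P(x) = 11/x ⇒ μ = x^11.
(x^11 y)' = x^18 ⇒ x^11 y = x^19/(19) + C.
Solve for y: y = (1/19)x^8 + C/x^11.


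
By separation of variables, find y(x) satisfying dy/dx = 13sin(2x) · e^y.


Separate: e^(-y) dy = 13sin(2x) dx.
Integrate: -e^(-y) = -(13/2)cos(2x) + C₀.
Rearrange: e^(-y) = (13/2)cos(2x) + C.


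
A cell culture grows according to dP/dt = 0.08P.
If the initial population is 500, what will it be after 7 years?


The ODE dP/dt = 0.08P has solution P(t) = P(0)e^(0.08t).
Substitute P(0) = 500 and t = 7: P(7) = 500 e^(0.56) ≈ 875.


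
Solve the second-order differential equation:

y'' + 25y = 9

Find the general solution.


Homogeneous part: r² + 25 = 0 ⇒ r = ±5i, so y_h = C₁cos(5x) + C₂sin(5x).
Try constant y_p = A; plug in: 25A = 9 ⇒ A = 9/25.
General solution: y = C₁cos(5x) + C₂sin(5x) + 9/25.
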